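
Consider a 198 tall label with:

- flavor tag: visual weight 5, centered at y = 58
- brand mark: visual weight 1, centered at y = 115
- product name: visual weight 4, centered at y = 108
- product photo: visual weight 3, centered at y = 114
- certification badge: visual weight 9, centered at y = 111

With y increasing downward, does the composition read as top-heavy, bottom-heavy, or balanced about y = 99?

balanced

Weights sum to 5 + 1 + 4 + 3 + 9 = 22.
y-moment: 5·58 + 1·115 + 4·108 + 3·114 + 9·111 = 2178; centroid 2178/22 ≈ 99.00.
That equals the midline 99 — balanced.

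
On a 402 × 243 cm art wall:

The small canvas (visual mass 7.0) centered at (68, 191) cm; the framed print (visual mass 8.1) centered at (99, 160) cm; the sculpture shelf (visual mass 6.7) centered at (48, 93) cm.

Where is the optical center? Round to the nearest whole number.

(73, 149)

Σw = 7.0 + 8.1 + 6.7 = 21.8.
x-moment: 7.0·68 + 8.1·99 + 6.7·48 = 1599.5; centroid 1599.5/21.8 ≈ 73.37.
y-moment: 7.0·191 + 8.1·160 + 6.7·93 = 3256.1; centroid 3256.1/21.8 ≈ 149.36.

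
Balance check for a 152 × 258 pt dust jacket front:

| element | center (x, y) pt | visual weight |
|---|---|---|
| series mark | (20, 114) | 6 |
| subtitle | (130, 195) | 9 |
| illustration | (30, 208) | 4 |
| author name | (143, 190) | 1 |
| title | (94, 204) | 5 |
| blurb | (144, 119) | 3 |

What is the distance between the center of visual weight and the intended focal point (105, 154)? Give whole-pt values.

≈ 26 pt

Total weight = 6 + 9 + 4 + 1 + 5 + 3 = 28.
x: moment 2455 / weight 28 ≈ 87.68
Σw·y = 4838; ȳ = 4838/28 ≈ 172.79.
Offset from (105, 154): Δx ≈ -17.32, Δy ≈ 18.79; distance = √(Δx² + Δy²) ≈ 25.55.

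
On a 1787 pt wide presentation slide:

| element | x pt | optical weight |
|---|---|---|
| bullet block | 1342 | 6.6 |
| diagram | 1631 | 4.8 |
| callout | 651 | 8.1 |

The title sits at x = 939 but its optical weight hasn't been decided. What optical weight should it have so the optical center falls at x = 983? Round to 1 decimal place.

w ≈ 63.4

Fixed elements: Σw = 6.6 + 4.8 + 8.1 = 19.5, Σw·x = 6.6·1342 + 4.8·1631 + 8.1·651 = 21959.1.
Set Σw·x/Σw = 983: (21959.1 + 939w) = 983·(19.5 + w).
Rearranging, w·(939 − 983) = 983·19.5 − 21959.1 = -2790.6, so w ≈ -2790.6/-44 = 63.42.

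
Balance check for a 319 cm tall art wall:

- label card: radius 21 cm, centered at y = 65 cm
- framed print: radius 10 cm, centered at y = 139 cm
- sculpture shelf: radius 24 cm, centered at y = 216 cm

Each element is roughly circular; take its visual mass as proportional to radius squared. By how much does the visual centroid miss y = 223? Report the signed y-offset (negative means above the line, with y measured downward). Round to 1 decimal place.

r² weights: label card 21² = 441, framed print 10² = 100, sculpture shelf 24² = 576. Total = 1117.
y-moment: 441·65 + 100·139 + 576·216 = 166981; centroid 166981/1117 ≈ 149.49.
Against y = 223, that's 149.49 − 223 = -73.51.

≈ -73.5 cm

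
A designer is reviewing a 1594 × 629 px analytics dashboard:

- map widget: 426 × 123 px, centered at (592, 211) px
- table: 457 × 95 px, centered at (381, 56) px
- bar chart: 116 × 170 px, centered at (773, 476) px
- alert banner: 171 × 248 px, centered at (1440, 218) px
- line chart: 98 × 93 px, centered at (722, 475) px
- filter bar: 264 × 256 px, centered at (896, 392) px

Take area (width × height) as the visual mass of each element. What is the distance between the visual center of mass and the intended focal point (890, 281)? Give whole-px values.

Areas: map widget 426·123 = 52398, table 457·95 = 43415, bar chart 116·170 = 19720, alert banner 171·248 = 42408, line chart 98·93 = 9114, filter bar 264·256 = 67584. Total weight = 234639.
x-moment: 52398·592 + 43415·381 + 19720·773 + 42408·1440 + 9114·722 + 67584·896 = 191007383; centroid 191007383/234639 ≈ 814.05.
y-moment: 52398·211 + 43415·56 + 19720·476 + 42408·218 + 9114·475 + 67584·392 = 62940960; centroid 62940960/234639 ≈ 268.25.
Offset from (890, 281): Δx ≈ -75.95, Δy ≈ -12.75; distance = √(Δx² + Δy²) ≈ 77.02.

≈ 77 px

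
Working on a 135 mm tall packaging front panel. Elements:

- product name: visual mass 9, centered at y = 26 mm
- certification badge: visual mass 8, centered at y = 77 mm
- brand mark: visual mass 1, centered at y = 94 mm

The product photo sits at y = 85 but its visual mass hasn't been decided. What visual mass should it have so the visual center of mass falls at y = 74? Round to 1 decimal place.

w ≈ 35.3

Existing Σw = 18 (9 + 8 + 1); existing moment 9·26 + 8·77 + 1·94 = 944.
Set Σw·y/Σw = 74: (944 + 85w) = 74·(18 + w).
So w = (74·18 − 944)/(85 − 74) = 388/11 ≈ 35.27.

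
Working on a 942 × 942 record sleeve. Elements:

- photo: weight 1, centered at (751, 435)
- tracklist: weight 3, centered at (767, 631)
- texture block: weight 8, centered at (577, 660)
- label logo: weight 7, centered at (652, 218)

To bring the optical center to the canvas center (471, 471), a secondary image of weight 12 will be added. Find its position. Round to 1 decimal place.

With the secondary image, Σw becomes 1 + 3 + 8 + 7 + 12 = 31.
x: target moment 31×471 = 14601; current 1·751 + 3·767 + 8·577 + 7·652 = 12232; the secondary image supplies 2369, so x = 2369/12 ≈ 197.42.
y: target moment 31×471 = 14601; current 1·435 + 3·631 + 8·660 + 7·218 = 9134; the secondary image supplies 5467, so y = 5467/12 ≈ 455.58.

(197.4, 455.6)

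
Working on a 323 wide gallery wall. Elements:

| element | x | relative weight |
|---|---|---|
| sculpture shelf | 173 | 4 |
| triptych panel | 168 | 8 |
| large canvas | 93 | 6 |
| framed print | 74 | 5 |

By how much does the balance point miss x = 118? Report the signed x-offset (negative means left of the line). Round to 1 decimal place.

≈ 10.9

Total weight = 4 + 8 + 6 + 5 = 23.
x: (4·173 + 8·168 + 6·93 + 5·74) / 23 = 2964 / 23 ≈ 128.87
Against x = 118, that's 128.87 − 118 = 10.87.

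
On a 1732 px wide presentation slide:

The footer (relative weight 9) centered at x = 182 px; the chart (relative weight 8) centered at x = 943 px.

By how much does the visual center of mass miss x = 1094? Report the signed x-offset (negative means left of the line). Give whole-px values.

Weights sum to 9 + 8 = 17.
x-moment: 9·182 + 8·943 = 9182; centroid 9182/17 ≈ 540.12.
Offset from x = 1094: 540.12 − 1094 ≈ -553.88.

≈ -554 px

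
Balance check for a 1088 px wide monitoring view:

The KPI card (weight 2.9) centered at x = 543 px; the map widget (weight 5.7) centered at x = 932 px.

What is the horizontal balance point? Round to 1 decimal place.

Weights sum to 2.9 + 5.7 = 8.6.
Σw·x = 2.9·543 + 5.7·932 = 6887.1, so x̄ = 6887.1/8.6 ≈ 800.83.

x ≈ 800.8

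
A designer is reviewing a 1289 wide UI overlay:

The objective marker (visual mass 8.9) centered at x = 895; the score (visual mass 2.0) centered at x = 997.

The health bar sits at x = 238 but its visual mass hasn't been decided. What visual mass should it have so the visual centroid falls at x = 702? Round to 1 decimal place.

Existing Σw = 10.9 (8.9 + 2.0); existing moment 8.9·895 + 2.0·997 = 9959.5.
For the centroid to hit 702: (9959.5 + w·238) / (10.9 + w) = 702.
Rearranging, w·(238 − 702) = 702·10.9 − 9959.5 = -2307.7, so w ≈ -2307.7/-464 = 4.97.

w ≈ 5.0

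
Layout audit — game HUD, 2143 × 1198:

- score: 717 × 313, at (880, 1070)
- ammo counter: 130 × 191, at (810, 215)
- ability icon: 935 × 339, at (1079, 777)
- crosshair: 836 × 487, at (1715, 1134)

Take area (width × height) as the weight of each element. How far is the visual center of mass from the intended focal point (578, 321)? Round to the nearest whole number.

Taking area as weight: score 717·313 = 224421, ammo counter 130·191 = 24830, ability icon 935·339 = 316965, crosshair 836·487 = 407132. Sum 973348.
x-moment: 224421·880 + 24830·810 + 316965·1079 + 407132·1715 = 1257839395; centroid 1257839395/973348 ≈ 1292.28.
y-moment: 224421·1070 + 24830·215 + 316965·777 + 407132·1134 = 953438413; centroid 953438413/973348 ≈ 979.55.
From (578, 321): dx = 714.28, dy = 658.55, so the distance is √(dx²+dy²) ≈ 971.53.

≈ 972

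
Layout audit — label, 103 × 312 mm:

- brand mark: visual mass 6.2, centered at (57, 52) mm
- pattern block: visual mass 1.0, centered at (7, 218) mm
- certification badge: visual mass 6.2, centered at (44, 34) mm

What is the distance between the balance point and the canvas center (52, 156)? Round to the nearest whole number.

≈ 100 mm

Total weight = 6.2 + 1.0 + 6.2 = 13.4.
x: (6.2·57 + 1.0·7 + 6.2·44) / 13.4 = 633.2 / 13.4 ≈ 47.25
y: (6.2·52 + 1.0·218 + 6.2·34) / 13.4 = 751.2 / 13.4 ≈ 56.06
From (52, 156): dx = -4.75, dy = -99.94, so the distance is √(dx²+dy²) ≈ 100.05.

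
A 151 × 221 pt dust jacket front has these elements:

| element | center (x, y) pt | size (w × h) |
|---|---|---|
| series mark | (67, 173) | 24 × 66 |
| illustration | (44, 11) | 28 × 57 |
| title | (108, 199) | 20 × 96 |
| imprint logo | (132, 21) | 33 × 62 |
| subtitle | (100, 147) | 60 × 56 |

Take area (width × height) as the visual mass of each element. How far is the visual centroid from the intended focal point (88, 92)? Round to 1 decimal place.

Areas → weights: series mark 24·66 = 1584, illustration 28·57 = 1596, title 20·96 = 1920, imprint logo 33·62 = 2046, subtitle 60·56 = 3360; Σw = 10506.
Σw·x = 1584·67 + 1596·44 + 1920·108 + 2046·132 + 3360·100 = 989784, so x̄ = 989784/10506 ≈ 94.21.
Σw·y = 1584·173 + 1596·11 + 1920·199 + 2046·21 + 3360·147 = 1210554, so ȳ = 1210554/10506 ≈ 115.23.
Relative to (88, 92): Δ = (6.21, 23.23); |Δ| = √(6.21² + 23.23²) ≈ 24.04.

≈ 24.0 pt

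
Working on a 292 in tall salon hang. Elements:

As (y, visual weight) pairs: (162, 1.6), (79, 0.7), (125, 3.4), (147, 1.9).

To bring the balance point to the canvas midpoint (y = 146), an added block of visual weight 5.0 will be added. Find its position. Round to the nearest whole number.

y ≈ 164

After adding the added block, total weight = 1.6 + 0.7 + 3.4 + 1.9 + 5.0 = 12.6.
y: target moment 12.6×146 = 1839.6; current 1.6·162 + 0.7·79 + 3.4·125 + 1.9·147 = 1018.8; the added block supplies 820.8, so y = 820.8/5.0 ≈ 164.16.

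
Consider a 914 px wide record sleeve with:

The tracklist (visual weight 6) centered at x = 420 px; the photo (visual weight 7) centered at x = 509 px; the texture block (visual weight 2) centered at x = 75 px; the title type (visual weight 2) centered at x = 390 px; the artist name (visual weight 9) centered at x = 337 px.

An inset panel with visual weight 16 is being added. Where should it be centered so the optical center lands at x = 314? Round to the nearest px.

New total weight: (6 + 7 + 2 + 2 + 9) + 16 = 42.
Along x: (10046 + 16·x) / 42 = 314 (existing moment 6·420 + 7·509 + 2·75 + 2·390 + 9·337 = 10046) ⇒ x = (13188 − 10046) / 16 ≈ 196.38.

x ≈ 196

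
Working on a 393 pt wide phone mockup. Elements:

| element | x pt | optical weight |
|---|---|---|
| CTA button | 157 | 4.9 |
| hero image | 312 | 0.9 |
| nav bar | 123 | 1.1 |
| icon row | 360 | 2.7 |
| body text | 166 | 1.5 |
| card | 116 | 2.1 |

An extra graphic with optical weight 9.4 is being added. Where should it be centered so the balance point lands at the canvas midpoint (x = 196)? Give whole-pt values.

x ≈ 189

New total weight: (4.9 + 0.9 + 1.1 + 2.7 + 1.5 + 2.1) + 9.4 = 22.6.
Along x: (2650.0 + 9.4·x) / 22.6 = 196 (existing moment 4.9·157 + 0.9·312 + 1.1·123 + 2.7·360 + 1.5·166 + 2.1·116 = 2650.0) ⇒ x = (4429.6 − 2650.0) / 9.4 ≈ 189.32.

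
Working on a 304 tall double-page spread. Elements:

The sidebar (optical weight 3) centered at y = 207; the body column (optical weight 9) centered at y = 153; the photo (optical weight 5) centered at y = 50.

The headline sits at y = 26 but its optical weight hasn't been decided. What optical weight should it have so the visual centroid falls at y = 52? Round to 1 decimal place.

Fixed elements: Σw = 3 + 9 + 5 = 17, Σw·y = 3·207 + 9·153 + 5·50 = 2248.
Set Σw·y/Σw = 52: (2248 + 26w) = 52·(17 + w).
Solving: w = (52·17 − 2248) / (26 − 52) = -1364 / -26 ≈ 52.46.

w ≈ 52.5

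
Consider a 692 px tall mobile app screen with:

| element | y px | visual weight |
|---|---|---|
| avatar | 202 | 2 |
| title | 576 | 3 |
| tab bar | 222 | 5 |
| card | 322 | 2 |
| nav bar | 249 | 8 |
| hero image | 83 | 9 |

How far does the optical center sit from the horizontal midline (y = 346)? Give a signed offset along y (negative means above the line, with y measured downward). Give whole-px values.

≈ -118 px

Weights sum to 2 + 3 + 5 + 2 + 8 + 9 = 29.
Σw·y = 6625; ȳ = 6625/29 ≈ 228.45.
Against y = 346, that's 228.45 − 346 = -117.55.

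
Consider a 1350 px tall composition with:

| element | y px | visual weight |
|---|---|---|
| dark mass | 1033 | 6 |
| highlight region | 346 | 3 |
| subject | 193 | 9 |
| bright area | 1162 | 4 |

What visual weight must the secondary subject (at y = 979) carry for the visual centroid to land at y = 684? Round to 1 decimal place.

w ≈ 4.8

Fixed elements: Σw = 6 + 3 + 9 + 4 = 22, Σw·y = 6·1033 + 3·346 + 9·193 + 4·1162 = 13621.
Set Σw·y/Σw = 684: (13621 + 979w) = 684·(22 + w).
So w = (684·22 − 13621)/(979 − 684) = 1427/295 ≈ 4.84.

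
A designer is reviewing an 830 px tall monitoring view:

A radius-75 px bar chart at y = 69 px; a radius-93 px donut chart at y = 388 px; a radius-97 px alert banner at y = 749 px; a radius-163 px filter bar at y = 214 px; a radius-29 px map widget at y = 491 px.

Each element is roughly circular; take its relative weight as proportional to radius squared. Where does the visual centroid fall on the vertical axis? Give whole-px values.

Weights ∝ r²: bar chart 75² = 5625, donut chart 93² = 8649, alert banner 97² = 9409, filter bar 163² = 26569, map widget 29² = 841; Σw = 51093.
Σw·y = 5625·69 + 8649·388 + 9409·749 + 26569·214 + 841·491 = 16889975, so ȳ = 16889975/51093 ≈ 330.57.

y ≈ 331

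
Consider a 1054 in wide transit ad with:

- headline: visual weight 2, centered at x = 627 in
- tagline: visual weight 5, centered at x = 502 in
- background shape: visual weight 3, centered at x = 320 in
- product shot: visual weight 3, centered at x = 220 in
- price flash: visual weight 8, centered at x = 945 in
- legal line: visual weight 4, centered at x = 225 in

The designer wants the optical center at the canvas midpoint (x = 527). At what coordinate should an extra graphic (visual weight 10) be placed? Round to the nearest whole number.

With the extra graphic, Σw becomes 2 + 5 + 3 + 3 + 8 + 4 + 10 = 35.
x: target moment 35×527 = 18445; current 2·627 + 5·502 + 3·320 + 3·220 + 8·945 + 4·225 = 13844; the extra graphic supplies 4601, so x = 4601/10 ≈ 460.10.

x ≈ 460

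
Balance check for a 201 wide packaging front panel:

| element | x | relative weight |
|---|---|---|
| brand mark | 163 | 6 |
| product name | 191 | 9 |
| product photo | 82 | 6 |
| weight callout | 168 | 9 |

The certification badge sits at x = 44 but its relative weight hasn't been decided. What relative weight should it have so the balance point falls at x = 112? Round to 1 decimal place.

Fixed elements: Σw = 6 + 9 + 6 + 9 = 30, Σw·x = 6·163 + 9·191 + 6·82 + 9·168 = 4701.
For the centroid to hit 112: (4701 + w·44) / (30 + w) = 112.
So w = (112·30 − 4701)/(44 − 112) = -1341/-68 ≈ 19.72.

w ≈ 19.7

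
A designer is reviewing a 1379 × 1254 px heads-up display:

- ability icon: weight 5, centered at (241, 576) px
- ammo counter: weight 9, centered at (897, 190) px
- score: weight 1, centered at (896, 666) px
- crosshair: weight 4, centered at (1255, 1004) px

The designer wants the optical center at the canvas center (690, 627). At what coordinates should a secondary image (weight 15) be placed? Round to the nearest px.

New total weight: (5 + 9 + 1 + 4) + 15 = 34.
Along x: (15194 + 15·x) / 34 = 690 (existing moment 5·241 + 9·897 + 1·896 + 4·1255 = 15194) ⇒ x = (23460 − 15194) / 15 ≈ 551.07.
Along y: (9272 + 15·y) / 34 = 627 (existing moment 5·576 + 9·190 + 1·666 + 4·1004 = 9272) ⇒ y = (21318 − 9272) / 15 ≈ 803.07.

(551, 803)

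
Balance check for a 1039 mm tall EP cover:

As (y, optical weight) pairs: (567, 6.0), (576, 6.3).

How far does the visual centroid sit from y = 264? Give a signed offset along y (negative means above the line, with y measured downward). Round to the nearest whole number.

≈ 308 mm

Σw = 6.0 + 6.3 = 12.3.
y-moment: 6.0·567 + 6.3·576 = 7030.8; centroid 7030.8/12.3 ≈ 571.61.
Against y = 264, that's 571.61 − 264 = 307.61.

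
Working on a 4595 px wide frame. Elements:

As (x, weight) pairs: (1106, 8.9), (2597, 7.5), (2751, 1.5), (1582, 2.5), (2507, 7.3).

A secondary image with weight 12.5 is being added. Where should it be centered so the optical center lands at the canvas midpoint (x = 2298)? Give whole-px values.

x ≈ 2934

After adding the secondary image, total weight = 8.9 + 7.5 + 1.5 + 2.5 + 7.3 + 12.5 = 40.2.
Along x: (55703.5 + 12.5·x) / 40.2 = 2298 (existing moment 8.9·1106 + 7.5·2597 + 1.5·2751 + 2.5·1582 + 7.3·2507 = 55703.5) ⇒ x = (92379.6 − 55703.5) / 12.5 ≈ 2934.09.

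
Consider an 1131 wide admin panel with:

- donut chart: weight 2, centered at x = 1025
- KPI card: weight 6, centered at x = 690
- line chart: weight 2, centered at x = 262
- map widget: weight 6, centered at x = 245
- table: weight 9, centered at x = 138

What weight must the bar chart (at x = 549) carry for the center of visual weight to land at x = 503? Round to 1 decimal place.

w ≈ 68.5

Existing Σw = 25 (2 + 6 + 2 + 6 + 9); existing moment 2·1025 + 6·690 + 2·262 + 6·245 + 9·138 = 9426.
Balance at x = 503 requires (9426 + w·549) / (25 + w) = 503.
Rearranging, w·(549 − 503) = 503·25 − 9426 = 3149, so w ≈ 3149/46 = 68.46.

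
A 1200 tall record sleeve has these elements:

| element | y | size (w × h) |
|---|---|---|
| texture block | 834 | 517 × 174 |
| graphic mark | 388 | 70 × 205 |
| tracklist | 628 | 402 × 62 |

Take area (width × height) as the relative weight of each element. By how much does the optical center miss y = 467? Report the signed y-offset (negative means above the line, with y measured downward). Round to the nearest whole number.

≈ 278

Areas: texture block 517·174 = 89958, graphic mark 70·205 = 14350, tracklist 402·62 = 24924. Total weight = 129232.
y-moment: 89958·834 + 14350·388 + 24924·628 = 96245044; centroid 96245044/129232 ≈ 744.75.
Offset from y = 467: 744.75 − 467 ≈ 277.75.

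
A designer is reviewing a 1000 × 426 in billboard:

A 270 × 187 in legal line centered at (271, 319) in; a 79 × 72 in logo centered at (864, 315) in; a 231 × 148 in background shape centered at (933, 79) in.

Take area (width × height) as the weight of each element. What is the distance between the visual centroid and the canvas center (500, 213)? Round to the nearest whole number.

≈ 61 in

Areas → weights: legal line 270·187 = 50490, logo 79·72 = 5688, background shape 231·148 = 34188; Σw = 90366.
x-moment: 50490·271 + 5688·864 + 34188·933 = 50494626; centroid 50494626/90366 ≈ 558.78.
y-moment: 50490·319 + 5688·315 + 34188·79 = 20598882; centroid 20598882/90366 ≈ 227.95.
From (500, 213): dx = 58.78, dy = 14.95, so the distance is √(dx²+dy²) ≈ 60.65.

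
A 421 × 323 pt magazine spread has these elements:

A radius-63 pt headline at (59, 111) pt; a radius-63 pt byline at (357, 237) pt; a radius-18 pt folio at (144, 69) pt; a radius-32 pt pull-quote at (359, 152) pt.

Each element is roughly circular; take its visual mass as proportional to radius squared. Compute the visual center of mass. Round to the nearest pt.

Weights ∝ r²: headline 63² = 3969, byline 63² = 3969, folio 18² = 324, pull-quote 32² = 1024; Σw = 9286.
x-moment: 3969·59 + 3969·357 + 324·144 + 1024·359 = 2065376; centroid 2065376/9286 ≈ 222.42.
y-moment: 3969·111 + 3969·237 + 324·69 + 1024·152 = 1559216; centroid 1559216/9286 ≈ 167.91.

(222, 168)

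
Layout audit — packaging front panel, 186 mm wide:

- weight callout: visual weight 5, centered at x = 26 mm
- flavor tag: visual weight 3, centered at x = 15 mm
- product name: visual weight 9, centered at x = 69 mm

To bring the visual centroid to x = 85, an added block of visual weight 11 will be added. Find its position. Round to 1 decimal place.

New total weight: (5 + 3 + 9) + 11 = 28.
x: need Σw·x = 28·85 = 2380. Existing = 5·26 + 3·15 + 9·69 = 796. Remainder 1584 / 11 ≈ 144.00.

x ≈ 144.0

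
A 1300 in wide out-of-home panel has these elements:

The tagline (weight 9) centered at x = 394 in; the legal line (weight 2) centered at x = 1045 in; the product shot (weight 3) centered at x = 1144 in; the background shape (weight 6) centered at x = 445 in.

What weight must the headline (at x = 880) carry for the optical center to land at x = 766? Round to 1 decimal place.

w ≈ 31.4

Known weights sum to 9 + 2 + 3 + 6 = 20; their moment is 9·394 + 2·1045 + 3·1144 + 6·445 = 11738.
Balance at x = 766 requires (11738 + w·880) / (20 + w) = 766.
Rearranging, w·(880 − 766) = 766·20 − 11738 = 3582, so w ≈ 3582/114 = 31.42.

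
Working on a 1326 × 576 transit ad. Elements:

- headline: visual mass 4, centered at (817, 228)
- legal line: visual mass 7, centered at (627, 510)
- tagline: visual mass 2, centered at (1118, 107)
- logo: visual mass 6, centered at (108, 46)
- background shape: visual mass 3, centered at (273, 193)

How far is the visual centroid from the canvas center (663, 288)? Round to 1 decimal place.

≈ 150.9

Weights sum to 4 + 7 + 2 + 6 + 3 = 22.
Σw·x = 4·817 + 7·627 + 2·1118 + 6·108 + 3·273 = 11360, so x̄ = 11360/22 ≈ 516.36.
Σw·y = 4·228 + 7·510 + 2·107 + 6·46 + 3·193 = 5551, so ȳ = 5551/22 ≈ 252.32.
From (663, 288): dx = -146.64, dy = -35.68, so the distance is √(dx²+dy²) ≈ 150.92.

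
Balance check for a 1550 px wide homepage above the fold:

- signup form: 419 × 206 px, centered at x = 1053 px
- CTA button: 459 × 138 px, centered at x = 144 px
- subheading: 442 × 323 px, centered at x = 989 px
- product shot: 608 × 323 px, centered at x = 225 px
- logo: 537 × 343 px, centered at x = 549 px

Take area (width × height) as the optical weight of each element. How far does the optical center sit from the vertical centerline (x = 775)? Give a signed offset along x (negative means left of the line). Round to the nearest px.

≈ -201 px

Areas: signup form 419·206 = 86314, CTA button 459·138 = 63342, subheading 442·323 = 142766, product shot 608·323 = 196384, logo 537·343 = 184191. Total weight = 672997.
x-moment: 86314·1053 + 63342·144 + 142766·989 + 196384·225 + 184191·549 = 386512723; centroid 386512723/672997 ≈ 574.32.
Offset from x = 775: 574.32 − 775 ≈ -200.68.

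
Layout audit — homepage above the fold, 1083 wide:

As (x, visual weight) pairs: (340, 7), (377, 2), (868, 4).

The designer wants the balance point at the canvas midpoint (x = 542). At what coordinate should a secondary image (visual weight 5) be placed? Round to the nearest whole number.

x ≈ 630

After adding the secondary image, total weight = 7 + 2 + 4 + 5 = 18.
x: target moment 18×542 = 9756; current 7·340 + 2·377 + 4·868 = 6606; the secondary image supplies 3150, so x = 3150/5 ≈ 630.00.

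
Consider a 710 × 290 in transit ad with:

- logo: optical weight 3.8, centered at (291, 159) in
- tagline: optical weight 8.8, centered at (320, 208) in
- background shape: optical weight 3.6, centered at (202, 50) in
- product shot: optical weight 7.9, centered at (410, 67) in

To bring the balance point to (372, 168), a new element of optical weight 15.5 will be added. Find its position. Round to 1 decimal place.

(441.5, 226.4)

After adding the new element, total weight = 3.8 + 8.8 + 3.6 + 7.9 + 15.5 = 39.6.
x: target moment 39.6×372 = 14731.2; current 3.8·291 + 8.8·320 + 3.6·202 + 7.9·410 = 7888.0; the new element supplies 6843.2, so x = 6843.2/15.5 ≈ 441.50.
y: target moment 39.6×168 = 6652.8; current 3.8·159 + 8.8·208 + 3.6·50 + 7.9·67 = 3143.9; the new element supplies 3508.9, so y = 3508.9/15.5 ≈ 226.38.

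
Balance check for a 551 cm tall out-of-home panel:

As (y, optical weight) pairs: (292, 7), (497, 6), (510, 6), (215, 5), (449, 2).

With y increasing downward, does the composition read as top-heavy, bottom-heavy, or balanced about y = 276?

Weights sum to 7 + 6 + 6 + 5 + 2 = 26.
y: (7·292 + 6·497 + 6·510 + 5·215 + 2·449) / 26 = 10059 / 26 ≈ 386.88
Since 386.9 is below (larger y than) 276, the composition reads bottom-heavy.

bottom-heavy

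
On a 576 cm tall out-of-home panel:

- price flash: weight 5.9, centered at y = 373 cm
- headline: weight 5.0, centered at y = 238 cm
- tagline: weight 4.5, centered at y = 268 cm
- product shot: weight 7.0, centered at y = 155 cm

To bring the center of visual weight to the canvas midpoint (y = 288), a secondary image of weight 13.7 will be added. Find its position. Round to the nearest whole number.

y ≈ 344

New total weight: (5.9 + 5.0 + 4.5 + 7.0) + 13.7 = 36.1.
y: target moment 36.1×288 = 10396.8; current 5.9·373 + 5.0·238 + 4.5·268 + 7.0·155 = 5681.7; the secondary image supplies 4715.1, so y = 4715.1/13.7 ≈ 344.17.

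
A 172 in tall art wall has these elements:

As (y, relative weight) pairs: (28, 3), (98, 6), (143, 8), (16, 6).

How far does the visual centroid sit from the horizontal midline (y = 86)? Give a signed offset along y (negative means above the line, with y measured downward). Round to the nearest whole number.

Total weight = 3 + 6 + 8 + 6 = 23.
y: (3·28 + 6·98 + 8·143 + 6·16) / 23 = 1912 / 23 ≈ 83.13
Difference: 83.13 − 86 ≈ -2.87.

≈ -3 in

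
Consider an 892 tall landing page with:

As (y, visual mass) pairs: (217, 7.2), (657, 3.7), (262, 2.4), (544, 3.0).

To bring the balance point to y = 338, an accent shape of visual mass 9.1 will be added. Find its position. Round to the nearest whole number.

With the accent shape, Σw becomes 7.2 + 3.7 + 2.4 + 3.0 + 9.1 = 25.4.
y: target moment 25.4×338 = 8585.2; current 7.2·217 + 3.7·657 + 2.4·262 + 3.0·544 = 6254.1; the accent shape supplies 2331.1, so y = 2331.1/9.1 ≈ 256.16.

y ≈ 256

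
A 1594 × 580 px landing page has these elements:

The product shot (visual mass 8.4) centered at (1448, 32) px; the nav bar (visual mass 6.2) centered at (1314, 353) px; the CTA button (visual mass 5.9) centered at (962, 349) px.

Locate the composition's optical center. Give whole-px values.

Σw = 8.4 + 6.2 + 5.9 = 20.5.
x: (8.4·1448 + 6.2·1314 + 5.9·962) / 20.5 = 25985.8 / 20.5 ≈ 1267.60
y: (8.4·32 + 6.2·353 + 5.9·349) / 20.5 = 4516.5 / 20.5 ≈ 220.32

(1268, 220)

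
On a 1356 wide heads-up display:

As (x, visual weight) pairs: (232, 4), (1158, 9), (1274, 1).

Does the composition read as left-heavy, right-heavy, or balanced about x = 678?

right-heavy

Σw = 4 + 9 + 1 = 14.
x: (4·232 + 9·1158 + 1·1274) / 14 = 12624 / 14 ≈ 901.71
901.7 lies right of the midline 678, so the layout is right-heavy.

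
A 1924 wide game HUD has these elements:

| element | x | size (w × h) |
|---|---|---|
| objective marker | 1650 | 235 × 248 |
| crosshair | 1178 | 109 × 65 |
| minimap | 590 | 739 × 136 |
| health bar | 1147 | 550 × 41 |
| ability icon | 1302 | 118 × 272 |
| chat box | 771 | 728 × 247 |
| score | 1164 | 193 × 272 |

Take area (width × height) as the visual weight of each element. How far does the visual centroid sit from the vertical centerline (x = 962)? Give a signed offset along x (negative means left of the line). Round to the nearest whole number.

≈ -10

Taking area as weight: objective marker 235·248 = 58280, crosshair 109·65 = 7085, minimap 739·136 = 100504, health bar 550·41 = 22550, ability icon 118·272 = 32096, chat box 728·247 = 179816, score 193·272 = 52496. Sum 452827.
Σw·x = 58280·1650 + 7085·1178 + 100504·590 + 22550·1147 + 32096·1302 + 179816·771 + 52496·1164 = 431202812, so x̄ = 431202812/452827 ≈ 952.25.
Offset from x = 962: 952.25 − 962 ≈ -9.75.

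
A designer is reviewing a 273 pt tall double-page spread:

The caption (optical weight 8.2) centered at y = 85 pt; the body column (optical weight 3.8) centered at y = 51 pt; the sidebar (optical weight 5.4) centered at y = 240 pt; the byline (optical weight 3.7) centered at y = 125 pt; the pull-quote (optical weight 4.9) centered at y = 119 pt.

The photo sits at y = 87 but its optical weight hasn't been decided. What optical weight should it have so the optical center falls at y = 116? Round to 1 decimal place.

w ≈ 7.5

Fixed elements: Σw = 8.2 + 3.8 + 5.4 + 3.7 + 4.9 = 26.0, Σw·y = 8.2·85 + 3.8·51 + 5.4·240 + 3.7·125 + 4.9·119 = 3232.4.
Set Σw·y/Σw = 116: (3232.4 + 87w) = 116·(26.0 + w).
Rearranging, w·(87 − 116) = 116·26.0 − 3232.4 = -216.4, so w ≈ -216.4/-29 = 7.46.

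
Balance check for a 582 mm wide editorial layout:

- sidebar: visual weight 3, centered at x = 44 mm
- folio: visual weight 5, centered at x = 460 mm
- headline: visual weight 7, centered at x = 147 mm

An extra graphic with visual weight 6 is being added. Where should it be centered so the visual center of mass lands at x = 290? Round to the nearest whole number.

New total weight: (3 + 5 + 7) + 6 = 21.
x: target moment 21×290 = 6090; current 3·44 + 5·460 + 7·147 = 3461; the extra graphic supplies 2629, so x = 2629/6 ≈ 438.17.

x ≈ 438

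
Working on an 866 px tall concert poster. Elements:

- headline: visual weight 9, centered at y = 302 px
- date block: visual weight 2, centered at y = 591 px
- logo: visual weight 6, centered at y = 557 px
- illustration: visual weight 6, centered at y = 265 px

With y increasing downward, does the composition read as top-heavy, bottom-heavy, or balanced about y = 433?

Weights sum to 9 + 2 + 6 + 6 = 23.
y-moment: 9·302 + 2·591 + 6·557 + 6·265 = 8832; centroid 8832/23 ≈ 384.00.
Since 384.0 is above (smaller y than) 433, the composition reads top-heavy.

top-heavy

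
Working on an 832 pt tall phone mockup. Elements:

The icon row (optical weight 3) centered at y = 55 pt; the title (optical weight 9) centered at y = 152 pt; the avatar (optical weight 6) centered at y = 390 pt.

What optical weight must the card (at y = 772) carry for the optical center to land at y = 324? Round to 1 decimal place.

Known weights sum to 3 + 9 + 6 = 18; their moment is 3·55 + 9·152 + 6·390 = 3873.
Set Σw·y/Σw = 324: (3873 + 772w) = 324·(18 + w).
Solving: w = (324·18 − 3873) / (772 − 324) = 1959 / 448 ≈ 4.37.

w ≈ 4.4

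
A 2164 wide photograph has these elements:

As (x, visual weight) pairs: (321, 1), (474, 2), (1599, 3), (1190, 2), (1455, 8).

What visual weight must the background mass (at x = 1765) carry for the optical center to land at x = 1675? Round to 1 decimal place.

w ≈ 74.6

Known weights sum to 1 + 2 + 3 + 2 + 8 = 16; their moment is 1·321 + 2·474 + 3·1599 + 2·1190 + 8·1455 = 20086.
For the centroid to hit 1675: (20086 + w·1765) / (16 + w) = 1675.
So w = (1675·16 − 20086)/(1765 − 1675) = 6714/90 ≈ 74.60.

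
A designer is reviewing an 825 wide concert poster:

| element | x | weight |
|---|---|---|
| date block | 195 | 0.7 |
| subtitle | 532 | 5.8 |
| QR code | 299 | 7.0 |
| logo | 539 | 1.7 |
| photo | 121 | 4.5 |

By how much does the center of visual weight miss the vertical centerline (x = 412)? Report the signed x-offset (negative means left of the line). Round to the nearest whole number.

≈ -68

Σw = 0.7 + 5.8 + 7.0 + 1.7 + 4.5 = 19.7.
x: (0.7·195 + 5.8·532 + 7.0·299 + 1.7·539 + 4.5·121) / 19.7 = 6775.9 / 19.7 ≈ 343.95
Against x = 412, that's 343.95 − 412 = -68.05.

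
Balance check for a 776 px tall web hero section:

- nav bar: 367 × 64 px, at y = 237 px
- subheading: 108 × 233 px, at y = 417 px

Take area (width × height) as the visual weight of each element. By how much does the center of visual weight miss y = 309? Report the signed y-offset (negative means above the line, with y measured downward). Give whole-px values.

Areas → weights: nav bar 367·64 = 23488, subheading 108·233 = 25164; Σw = 48652.
Σw·y = 23488·237 + 25164·417 = 16060044, so ȳ = 16060044/48652 ≈ 330.10.
Against y = 309, that's 330.10 − 309 = 21.10.

≈ 21 px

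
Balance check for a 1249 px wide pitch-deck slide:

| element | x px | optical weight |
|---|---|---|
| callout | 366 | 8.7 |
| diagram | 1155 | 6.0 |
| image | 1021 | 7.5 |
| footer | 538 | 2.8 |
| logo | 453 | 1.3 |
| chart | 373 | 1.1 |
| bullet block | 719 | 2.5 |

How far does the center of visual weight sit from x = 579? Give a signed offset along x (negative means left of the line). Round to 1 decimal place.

≈ 159.3 px

Σw = 8.7 + 6.0 + 7.5 + 2.8 + 1.3 + 1.1 + 2.5 = 29.9.
Σw·x = 22074.8; x̄ = 22074.8/29.9 ≈ 738.29.
Offset from x = 579: 738.29 − 579 ≈ 159.29.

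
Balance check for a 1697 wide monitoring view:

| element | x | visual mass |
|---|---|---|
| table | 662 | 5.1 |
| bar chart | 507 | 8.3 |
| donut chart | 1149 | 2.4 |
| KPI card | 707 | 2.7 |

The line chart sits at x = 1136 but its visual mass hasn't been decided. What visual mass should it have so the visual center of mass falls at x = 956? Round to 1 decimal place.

Existing Σw = 18.5 (5.1 + 8.3 + 2.4 + 2.7); existing moment 5.1·662 + 8.3·507 + 2.4·1149 + 2.7·707 = 12250.8.
For the centroid to hit 956: (12250.8 + w·1136) / (18.5 + w) = 956.
So w = (956·18.5 − 12250.8)/(1136 − 956) = 5435.2/180 ≈ 30.20.

w ≈ 30.2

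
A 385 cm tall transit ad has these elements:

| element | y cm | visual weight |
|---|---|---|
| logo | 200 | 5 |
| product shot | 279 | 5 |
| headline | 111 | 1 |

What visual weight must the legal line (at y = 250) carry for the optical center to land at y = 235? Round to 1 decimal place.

Fixed elements: Σw = 5 + 5 + 1 = 11, Σw·y = 5·200 + 5·279 + 1·111 = 2506.
Set Σw·y/Σw = 235: (2506 + 250w) = 235·(11 + w).
So w = (235·11 − 2506)/(250 − 235) = 79/15 ≈ 5.27.

w ≈ 5.3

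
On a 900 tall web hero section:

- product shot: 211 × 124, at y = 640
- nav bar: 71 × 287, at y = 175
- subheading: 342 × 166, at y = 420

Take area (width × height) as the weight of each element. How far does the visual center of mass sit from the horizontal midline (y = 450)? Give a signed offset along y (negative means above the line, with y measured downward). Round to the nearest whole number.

Areas → weights: product shot 211·124 = 26164, nav bar 71·287 = 20377, subheading 342·166 = 56772; Σw = 103313.
Σw·y = 26164·640 + 20377·175 + 56772·420 = 44155175, so ȳ = 44155175/103313 ≈ 427.39.
Offset from y = 450: 427.39 − 450 ≈ -22.61.

≈ -23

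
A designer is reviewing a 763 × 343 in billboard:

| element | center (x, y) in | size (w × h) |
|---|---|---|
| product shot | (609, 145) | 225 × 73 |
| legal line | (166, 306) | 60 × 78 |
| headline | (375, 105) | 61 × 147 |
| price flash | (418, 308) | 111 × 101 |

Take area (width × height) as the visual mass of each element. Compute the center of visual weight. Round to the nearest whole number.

Taking area as weight: product shot 225·73 = 16425, legal line 60·78 = 4680, headline 61·147 = 8967, price flash 111·101 = 11211. Sum 41283.
Σw·x = 16425·609 + 4680·166 + 8967·375 + 11211·418 = 18828528, so x̄ = 18828528/41283 ≈ 456.08.
Σw·y = 16425·145 + 4680·306 + 8967·105 + 11211·308 = 8208228, so ȳ = 8208228/41283 ≈ 198.83.

(456, 199)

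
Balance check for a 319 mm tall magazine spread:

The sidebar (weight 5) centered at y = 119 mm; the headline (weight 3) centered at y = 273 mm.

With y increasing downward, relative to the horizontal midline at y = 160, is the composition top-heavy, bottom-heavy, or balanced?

bottom-heavy

Weights sum to 5 + 3 = 8.
Σw·y = 5·119 + 3·273 = 1414, so ȳ = 1414/8 ≈ 176.75.
176.8 vs midline 160 → bottom-heavy.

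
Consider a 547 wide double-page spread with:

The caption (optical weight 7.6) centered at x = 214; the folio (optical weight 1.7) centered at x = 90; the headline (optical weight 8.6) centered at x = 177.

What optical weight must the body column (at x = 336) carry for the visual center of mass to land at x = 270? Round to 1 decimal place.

w ≈ 23.2

Fixed elements: Σw = 7.6 + 1.7 + 8.6 = 17.9, Σw·x = 7.6·214 + 1.7·90 + 8.6·177 = 3301.6.
Set Σw·x/Σw = 270: (3301.6 + 336w) = 270·(17.9 + w).
Solving: w = (270·17.9 − 3301.6) / (336 − 270) = 1531.4 / 66 ≈ 23.20.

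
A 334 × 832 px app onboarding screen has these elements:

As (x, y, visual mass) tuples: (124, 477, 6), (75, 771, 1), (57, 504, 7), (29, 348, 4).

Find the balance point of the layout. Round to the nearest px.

Weights sum to 6 + 1 + 7 + 4 = 18.
Σw·x = 6·124 + 1·75 + 7·57 + 4·29 = 1334, so x̄ = 1334/18 ≈ 74.11.
Σw·y = 6·477 + 1·771 + 7·504 + 4·348 = 8553, so ȳ = 8553/18 ≈ 475.17.

(74, 475)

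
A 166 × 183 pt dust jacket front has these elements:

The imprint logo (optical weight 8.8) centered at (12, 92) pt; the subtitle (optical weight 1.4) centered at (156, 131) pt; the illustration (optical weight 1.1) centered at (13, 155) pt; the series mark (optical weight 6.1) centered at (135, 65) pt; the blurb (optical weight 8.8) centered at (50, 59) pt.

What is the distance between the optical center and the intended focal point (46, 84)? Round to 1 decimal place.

Total weight = 8.8 + 1.4 + 1.1 + 6.1 + 8.8 = 26.2.
Σw·x = 8.8·12 + 1.4·156 + 1.1·13 + 6.1·135 + 8.8·50 = 1601.8, so x̄ = 1601.8/26.2 ≈ 61.14.
Σw·y = 8.8·92 + 1.4·131 + 1.1·155 + 6.1·65 + 8.8·59 = 2079.2, so ȳ = 2079.2/26.2 ≈ 79.36.
Relative to (46, 84): Δ = (15.14, -4.64); |Δ| = √(15.14² + -4.64²) ≈ 15.83.

≈ 15.8 pt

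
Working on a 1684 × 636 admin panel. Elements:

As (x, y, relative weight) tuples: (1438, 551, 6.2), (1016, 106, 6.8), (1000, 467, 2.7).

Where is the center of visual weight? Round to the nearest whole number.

(1180, 344)

Σw = 6.2 + 6.8 + 2.7 = 15.7.
x-moment: 6.2·1438 + 6.8·1016 + 2.7·1000 = 18524.4; centroid 18524.4/15.7 ≈ 1179.90.
y-moment: 6.2·551 + 6.8·106 + 2.7·467 = 5397.9; centroid 5397.9/15.7 ≈ 343.82.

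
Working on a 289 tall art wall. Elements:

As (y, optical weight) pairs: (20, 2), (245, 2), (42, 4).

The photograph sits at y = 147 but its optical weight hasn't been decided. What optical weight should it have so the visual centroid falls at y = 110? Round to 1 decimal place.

w ≈ 4.9

Known weights sum to 2 + 2 + 4 = 8; their moment is 2·20 + 2·245 + 4·42 = 698.
For the centroid to hit 110: (698 + w·147) / (8 + w) = 110.
Rearranging, w·(147 − 110) = 110·8 − 698 = 182, so w ≈ 182/37 = 4.92.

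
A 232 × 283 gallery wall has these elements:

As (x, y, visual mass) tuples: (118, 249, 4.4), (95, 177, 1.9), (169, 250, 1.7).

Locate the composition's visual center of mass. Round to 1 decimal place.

Σw = 4.4 + 1.9 + 1.7 = 8.0.
x: (4.4·118 + 1.9·95 + 1.7·169) / 8.0 = 987.0 / 8.0 ≈ 123.38
y: (4.4·249 + 1.9·177 + 1.7·250) / 8.0 = 1856.9 / 8.0 ≈ 232.11

(123.4, 232.1)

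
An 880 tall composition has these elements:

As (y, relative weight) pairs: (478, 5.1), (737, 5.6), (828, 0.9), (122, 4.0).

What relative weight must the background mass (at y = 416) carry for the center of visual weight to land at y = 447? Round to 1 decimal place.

w ≈ 26.6

Known weights sum to 5.1 + 5.6 + 0.9 + 4.0 = 15.6; their moment is 5.1·478 + 5.6·737 + 0.9·828 + 4.0·122 = 7798.2.
For the centroid to hit 447: (7798.2 + w·416) / (15.6 + w) = 447.
Solving: w = (447·15.6 − 7798.2) / (416 − 447) = -825.0 / -31 ≈ 26.61.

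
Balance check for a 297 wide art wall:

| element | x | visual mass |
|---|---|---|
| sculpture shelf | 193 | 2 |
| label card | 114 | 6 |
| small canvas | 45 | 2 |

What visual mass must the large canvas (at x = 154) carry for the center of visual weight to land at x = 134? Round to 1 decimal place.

Fixed elements: Σw = 2 + 6 + 2 = 10, Σw·x = 2·193 + 6·114 + 2·45 = 1160.
Set Σw·x/Σw = 134: (1160 + 154w) = 134·(10 + w).
Solving: w = (134·10 − 1160) / (154 − 134) = 180 / 20 ≈ 9.00.

w ≈ 9.0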